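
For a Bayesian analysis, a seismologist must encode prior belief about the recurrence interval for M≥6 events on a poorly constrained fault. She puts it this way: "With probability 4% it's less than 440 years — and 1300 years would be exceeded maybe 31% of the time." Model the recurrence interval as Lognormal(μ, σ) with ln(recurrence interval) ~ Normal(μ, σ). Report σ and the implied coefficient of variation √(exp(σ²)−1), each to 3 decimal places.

If T ~ Lognormal(μ,σ) then ln T ~ Normal(μ,σ), so the p-quantile of ln T is μ + z_p·σ.
ln(440) = 6.087 and ln(1300) = 7.17; z_{0.04} = -1.751, z_{0.69} = 0.4959.
σ = (7.17 − 6.087)/(0.4959 − (-1.751)) = 0.482.
μ = 6.087 − (-1.751)·0.482 = 6.931.
CV = √(exp(σ²)−1) = √(exp(0.2325)−1) = 0.512.

σ ≈ 0.482, CV ≈ 0.512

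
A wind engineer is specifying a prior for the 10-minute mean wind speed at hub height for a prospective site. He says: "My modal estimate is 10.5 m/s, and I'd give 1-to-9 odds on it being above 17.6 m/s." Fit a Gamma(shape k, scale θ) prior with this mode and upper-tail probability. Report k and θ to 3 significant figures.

Gamma(k,θ) with k>1 has mode (k−1)θ, so θ = 10.5/(k−1).
Need P(X < 17.6) = 0.9 with θ tied to k this way. Start at k = 2, θ = 10.5: P(X<17.6) ≈ 0.499.
Too low — raise k to concentrate. Iterating converges to k ≈ 8.08.
Then θ = 10.5/(8.08−1) ≈ 1.48.

k ≈ 8.08, θ ≈ 1.48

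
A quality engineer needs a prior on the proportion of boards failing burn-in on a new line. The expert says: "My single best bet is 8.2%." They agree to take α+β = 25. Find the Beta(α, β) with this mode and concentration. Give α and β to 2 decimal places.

α = 2.89, β = 22.11

For α,β > 1 the Beta mode is (α−1)/(α+β−2). With α+β = 25, the mode is (α−1)/23.
Set (α−1)/23 = 0.082 → α = 1 + 0.082·23 = 2.89.
β = 25 − α = 22.11.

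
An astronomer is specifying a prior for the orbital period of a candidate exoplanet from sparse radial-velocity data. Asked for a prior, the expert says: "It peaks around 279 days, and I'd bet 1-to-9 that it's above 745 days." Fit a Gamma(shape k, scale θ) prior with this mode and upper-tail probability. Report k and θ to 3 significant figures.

k ≈ 2.99, θ ≈ 140

Gamma(k,θ) with k>1 has mode (k−1)θ, so θ = 279/(k−1).
Need P(X < 745) = 0.9 with θ tied to k this way. Start at k = 2, θ = 279: P(X<745) ≈ 0.746.
Too low — raise k to concentrate. Iterating converges to k ≈ 2.99.
Then θ = 279/(2.99−1) ≈ 140.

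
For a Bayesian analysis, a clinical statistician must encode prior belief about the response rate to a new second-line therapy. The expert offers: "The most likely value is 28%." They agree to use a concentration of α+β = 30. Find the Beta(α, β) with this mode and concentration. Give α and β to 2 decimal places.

α = 8.84, β = 21.16

For α,β > 1 the Beta mode is (α−1)/(α+β−2). With α+β = 30, the mode is (α−1)/28.
Set (α−1)/28 = 0.28 → α = 1 + 0.28·28 = 8.84.
β = 30 − α = 21.16.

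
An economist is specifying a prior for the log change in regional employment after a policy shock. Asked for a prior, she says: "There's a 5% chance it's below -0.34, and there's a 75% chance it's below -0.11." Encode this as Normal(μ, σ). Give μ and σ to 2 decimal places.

The p-quantile of Normal(μ,σ) is μ + z_p·σ, with z_{0.05} = -1.645 and z_{0.75} = 0.6745.
Eliminate σ: μ = (z₂·x₁ − z₁·x₂)/(z₂ − z₁) = (0.6745·-0.34 − (-1.645)·-0.11)/2.319 = -0.18.
Then σ = (x₂ − x₁)/(z₂ − z₁) = (-0.11 − -0.34)/2.319 = 0.10.

μ = -0.18, σ = 0.10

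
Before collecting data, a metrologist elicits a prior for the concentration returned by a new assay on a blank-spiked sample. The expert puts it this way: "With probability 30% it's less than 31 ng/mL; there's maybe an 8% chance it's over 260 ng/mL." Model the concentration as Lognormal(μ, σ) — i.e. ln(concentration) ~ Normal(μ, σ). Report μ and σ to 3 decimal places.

μ ≈ 4.012, σ ≈ 1.102

If T ~ Lognormal(μ,σ) then ln T ~ Normal(μ,σ), so the p-quantile of ln T is μ + z_p·σ.
ln(31) = 3.434 and ln(260) = 5.561; z_{0.3} = -0.5244, z_{0.92} = 1.405.
σ = (5.561 − 3.434)/(1.405 − (-0.5244)) = 1.102.
μ = 3.434 − (-0.5244)·1.102 = 4.012.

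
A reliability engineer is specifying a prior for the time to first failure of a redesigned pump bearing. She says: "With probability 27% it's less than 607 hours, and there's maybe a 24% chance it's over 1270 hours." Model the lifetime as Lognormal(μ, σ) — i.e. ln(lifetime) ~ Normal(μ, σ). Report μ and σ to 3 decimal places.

μ ≈ 6.751, σ ≈ 0.560

If T ~ Lognormal(μ,σ) then ln T ~ Normal(μ,σ), so the p-quantile of ln T is μ + z_p·σ.
ln(607) = 6.409 and ln(1270) = 7.147; z_{0.27} = -0.6128, z_{0.76} = 0.7063.
σ = (7.147 − 6.409)/(0.7063 − (-0.6128)) = 0.560.
μ = 6.409 − (-0.6128)·0.560 = 6.751.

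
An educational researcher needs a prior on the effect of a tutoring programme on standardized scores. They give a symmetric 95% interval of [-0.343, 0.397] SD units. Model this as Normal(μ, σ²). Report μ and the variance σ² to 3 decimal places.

μ = 0.027, σ² = 0.036

A symmetric 95% interval runs μ ± z·σ with z = 1.96.
Half-width = 0.37, so σ = 0.37/1.96 = 0.1888 and σ² = 0.036.
μ is the interval midpoint, 0.027.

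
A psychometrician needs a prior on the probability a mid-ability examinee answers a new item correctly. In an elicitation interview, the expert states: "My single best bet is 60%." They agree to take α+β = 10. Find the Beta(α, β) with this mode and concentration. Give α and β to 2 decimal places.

For α,β > 1 the Beta mode is (α−1)/(α+β−2). With α+β = 10, the mode is (α−1)/8.
Set (α−1)/8 = 0.6 → α = 1 + 0.6·8 = 5.80.
β = 10 − α = 4.20.

α = 5.80, β = 4.20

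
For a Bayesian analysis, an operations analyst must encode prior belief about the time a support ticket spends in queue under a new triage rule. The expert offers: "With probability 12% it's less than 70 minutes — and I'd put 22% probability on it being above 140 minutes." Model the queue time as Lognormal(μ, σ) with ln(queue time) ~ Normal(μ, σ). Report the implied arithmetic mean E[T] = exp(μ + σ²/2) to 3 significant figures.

If T ~ Lognormal(μ,σ) then ln T ~ Normal(μ,σ), so the p-quantile of ln T is μ + z_p·σ.
ln(70) = 4.248 and ln(140) = 4.942; z_{0.12} = -1.175, z_{0.78} = 0.7722.
σ = (4.942 − 4.248)/(0.7722 − (-1.175)) = 0.356.
μ = 4.248 − (-1.175)·0.356 = 4.667.
E[T] = exp(μ + σ²/2) = exp(4.667 + 0.0634) = 113 minutes.

E[T] ≈ 113 minutes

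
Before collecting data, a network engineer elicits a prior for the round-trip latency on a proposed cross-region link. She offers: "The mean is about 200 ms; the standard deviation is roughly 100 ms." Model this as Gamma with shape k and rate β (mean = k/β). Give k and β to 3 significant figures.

For Gamma(k, rate β): mean = k/β, variance = k/β², so CV = 1/√k.
CV = SD/mean = 100/200 = 0.5, hence k = 1/CV² = 4.
Then β = k/mean = 4/200 = 0.02.

k ≈ 4, β ≈ 0.02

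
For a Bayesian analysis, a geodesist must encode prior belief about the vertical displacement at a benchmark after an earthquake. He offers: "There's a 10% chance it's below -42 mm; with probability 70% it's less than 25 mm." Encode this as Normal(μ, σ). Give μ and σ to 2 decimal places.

μ = 5.54, σ = 37.10

The p-quantile of Normal(μ,σ) is μ + z_p·σ, with z_{0.1} = -1.282 and z_{0.7} = 0.5244.
Eliminate σ: μ = (z₂·x₁ − z₁·x₂)/(z₂ − z₁) = (0.5244·-42 − (-1.282)·25)/1.806 = 5.54.
Then σ = (x₂ − x₁)/(z₂ − z₁) = (25 − -42)/1.806 = 37.10.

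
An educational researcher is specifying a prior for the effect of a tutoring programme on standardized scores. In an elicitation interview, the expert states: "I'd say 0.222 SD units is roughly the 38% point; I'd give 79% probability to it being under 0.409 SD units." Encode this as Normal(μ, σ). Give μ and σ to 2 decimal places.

μ = 0.27, σ = 0.17

The p-quantile of Normal(μ,σ) is μ + z_p·σ, with z_{0.38} = -0.3055 and z_{0.79} = 0.8064.
Eliminate σ: μ = (z₂·x₁ − z₁·x₂)/(z₂ − z₁) = (0.8064·0.222 − (-0.3055)·0.409)/1.112 = 0.27.
Then σ = (x₂ − x₁)/(z₂ − z₁) = (0.409 − 0.222)/1.112 = 0.17.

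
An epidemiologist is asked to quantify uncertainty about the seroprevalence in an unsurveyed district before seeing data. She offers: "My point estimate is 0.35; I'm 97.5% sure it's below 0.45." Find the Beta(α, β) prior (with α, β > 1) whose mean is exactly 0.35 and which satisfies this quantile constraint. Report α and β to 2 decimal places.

With mean 0.35 fixed, write α = 0.35s, β = 0.65s where s = α+β.
Need P(θ < 0.45) = 0.975 under Beta(0.35s, 0.65s). Normal approximation: (q−m)/√(m(1−m)/s) ≈ z_{0.975} = 1.96, so s ≈ 0.35·0.65·(1.96)²/(0.45−0.35)² = 87.4.
At s = 87.4: P(θ<0.45) ≈ 0.972. Adjusting to match 0.975 gives s ≈ 91.57.
So α = 0.35·91.57 ≈ 32.05, β = 0.65·91.57 ≈ 59.52.

α ≈ 32.05, β ≈ 59.52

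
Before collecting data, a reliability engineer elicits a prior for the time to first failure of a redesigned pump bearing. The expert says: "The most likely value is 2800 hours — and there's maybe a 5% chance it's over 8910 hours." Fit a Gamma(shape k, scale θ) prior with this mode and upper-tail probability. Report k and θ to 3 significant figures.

k ≈ 2.96, θ ≈ 1430

Gamma(k,θ) with k>1 has mode (k−1)θ, so θ = 2800/(k−1).
Need P(X < 8910) = 0.95 with θ tied to k this way. Start at k = 2, θ = 2800: P(X<8910) ≈ 0.826.
Too low — raise k to concentrate. Iterating converges to k ≈ 2.96.
Then θ = 2800/(2.96−1) ≈ 1430.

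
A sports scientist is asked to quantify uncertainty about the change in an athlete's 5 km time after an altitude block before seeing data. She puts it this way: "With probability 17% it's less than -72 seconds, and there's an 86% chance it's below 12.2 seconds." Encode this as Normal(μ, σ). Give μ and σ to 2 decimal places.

μ = -32.51, σ = 41.39

For Normal(μ,σ), the p-quantile is μ + z_p·σ. Here z_{0.17} = -0.9542, z_{0.86} = 1.08.
So -72 = μ − 0.9542σ and 12.2 = μ + 1.08σ.
Subtracting: σ = (12.2 − -72)/(1.08 − (-0.9542)) = 41.39.
Then μ = -72 − (-0.9542)·41.39 = -32.51.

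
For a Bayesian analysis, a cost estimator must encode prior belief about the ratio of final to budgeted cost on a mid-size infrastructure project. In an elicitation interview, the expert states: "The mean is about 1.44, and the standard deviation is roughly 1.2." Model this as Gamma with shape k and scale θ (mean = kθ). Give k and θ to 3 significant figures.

k ≈ 1.44, θ ≈ 1

For Gamma(k, scale θ): mean = kθ, variance = kθ², so CV = 1/√k.
CV = SD/mean = 1.2/1.44 = 0.8333, hence k = 1/CV² = 1.44.
Then θ = mean/k = 1.44/1.44 = 1.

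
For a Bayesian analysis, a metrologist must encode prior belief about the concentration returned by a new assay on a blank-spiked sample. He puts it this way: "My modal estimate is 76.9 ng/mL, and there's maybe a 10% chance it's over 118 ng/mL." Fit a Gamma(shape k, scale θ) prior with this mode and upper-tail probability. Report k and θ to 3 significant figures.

Gamma(k,θ) with k>1 has mode (k−1)θ, so θ = 76.9/(k−1).
Need P(X < 118) = 0.9 with θ tied to k this way. Start at k = 2, θ = 76.9: P(X<118) ≈ 0.454.
Too low — raise k to concentrate. Iterating converges to k ≈ 11.2.
Then θ = 76.9/(11.2−1) ≈ 7.55.

k ≈ 11.2, θ ≈ 7.55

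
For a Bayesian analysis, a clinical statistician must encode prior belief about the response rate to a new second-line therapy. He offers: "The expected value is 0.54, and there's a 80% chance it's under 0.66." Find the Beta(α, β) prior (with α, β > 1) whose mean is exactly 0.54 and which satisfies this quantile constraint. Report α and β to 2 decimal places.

With mean 0.54 fixed, write α = 0.54s, β = 0.46s where s = α+β.
Need P(θ < 0.66) = 0.8 under Beta(0.54s, 0.46s). Normal approximation: (q−m)/√(m(1−m)/s) ≈ z_{0.8} = 0.842, so s ≈ 0.54·0.46·(0.842)²/(0.66−0.54)² = 12.2.
At s = 12.2: P(θ<0.66) ≈ 0.798. Adjusting to match 0.8 gives s ≈ 12.45.
So α = 0.54·12.45 ≈ 6.72, β = 0.46·12.45 ≈ 5.73.

α ≈ 6.72, β ≈ 5.73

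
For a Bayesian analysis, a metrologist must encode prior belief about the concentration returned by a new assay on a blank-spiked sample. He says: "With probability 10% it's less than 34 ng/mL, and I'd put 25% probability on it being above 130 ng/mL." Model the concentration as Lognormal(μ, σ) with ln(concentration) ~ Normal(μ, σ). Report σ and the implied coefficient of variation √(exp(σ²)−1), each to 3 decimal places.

σ ≈ 0.686, CV ≈ 0.775

If T ~ Lognormal(μ,σ) then ln T ~ Normal(μ,σ), so the p-quantile of ln T is μ + z_p·σ.
ln(34) = 3.526 and ln(130) = 4.868; z_{0.1} = -1.282, z_{0.75} = 0.6745.
σ = (4.868 − 3.526)/(0.6745 − (-1.282)) = 0.686.
μ = 3.526 − (-1.282)·0.686 = 4.405.
CV = √(exp(σ²)−1) = √(exp(0.4701)−1) = 0.775.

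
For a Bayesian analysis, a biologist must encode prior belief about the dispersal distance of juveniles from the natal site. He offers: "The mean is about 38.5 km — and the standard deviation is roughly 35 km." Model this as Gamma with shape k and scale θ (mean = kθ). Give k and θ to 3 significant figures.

k ≈ 1.21, θ ≈ 31.8

For Gamma(k, scale θ): mean = kθ, variance = kθ², so CV = 1/√k.
CV = SD/mean = 35/38.5 = 0.9091, hence k = 1/CV² = 1.21.
Then θ = mean/k = 38.5/1.21 = 31.8.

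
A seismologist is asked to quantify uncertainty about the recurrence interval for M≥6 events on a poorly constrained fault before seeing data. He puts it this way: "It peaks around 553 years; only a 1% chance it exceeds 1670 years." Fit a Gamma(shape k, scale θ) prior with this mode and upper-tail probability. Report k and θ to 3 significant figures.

Gamma(k,θ) with k>1 has mode (k−1)θ, so θ = 553/(k−1).
Need P(X < 1670) = 0.99 with θ tied to k this way. Start at k = 2, θ = 553: P(X<1670) ≈ 0.804.
Too low — raise k to concentrate. Iterating converges to k ≈ 4.68.
Then θ = 553/(4.68−1) ≈ 150.

k ≈ 4.68, θ ≈ 150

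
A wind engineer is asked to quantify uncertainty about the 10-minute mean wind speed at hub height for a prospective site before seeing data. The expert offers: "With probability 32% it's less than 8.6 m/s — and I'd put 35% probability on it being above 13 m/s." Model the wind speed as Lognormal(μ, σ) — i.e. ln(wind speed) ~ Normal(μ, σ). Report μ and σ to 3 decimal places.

μ ≈ 2.378, σ ≈ 0.484

If T ~ Lognormal(μ,σ) then ln T ~ Normal(μ,σ), so the p-quantile of ln T is μ + z_p·σ.
ln(8.6) = 2.152 and ln(13) = 2.565; z_{0.32} = -0.4677, z_{0.65} = 0.3853.
σ = (2.565 − 2.152)/(0.3853 − (-0.4677)) = 0.484.
μ = 2.152 − (-0.4677)·0.484 = 2.378.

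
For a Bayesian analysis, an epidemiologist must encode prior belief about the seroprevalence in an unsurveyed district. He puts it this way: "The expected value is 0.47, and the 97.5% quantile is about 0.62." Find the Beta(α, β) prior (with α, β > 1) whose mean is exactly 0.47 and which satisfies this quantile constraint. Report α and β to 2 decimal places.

With mean 0.47 fixed, write α = 0.47s, β = 0.53s where s = α+β.
Need P(θ < 0.62) = 0.975 under Beta(0.47s, 0.53s). Normal approximation: (q−m)/√(m(1−m)/s) ≈ z_{0.975} = 1.96, so s ≈ 0.47·0.53·(1.96)²/(0.62−0.47)² = 42.5.
At s = 42.5: P(θ<0.62) ≈ 0.976. Adjusting to match 0.975 gives s ≈ 41.85.
So α = 0.47·41.85 ≈ 19.67, β = 0.53·41.85 ≈ 22.18.

α ≈ 19.67, β ≈ 22.18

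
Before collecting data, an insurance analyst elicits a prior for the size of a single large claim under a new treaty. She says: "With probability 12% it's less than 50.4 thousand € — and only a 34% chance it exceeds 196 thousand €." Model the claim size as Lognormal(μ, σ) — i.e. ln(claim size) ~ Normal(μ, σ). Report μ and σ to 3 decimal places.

μ ≈ 4.925, σ ≈ 0.856

If T ~ Lognormal(μ,σ) then ln T ~ Normal(μ,σ), so the p-quantile of ln T is μ + z_p·σ.
ln(50.4) = 3.92 and ln(196) = 5.278; z_{0.12} = -1.175, z_{0.66} = 0.4125.
σ = (5.278 − 3.92)/(0.4125 − (-1.175)) = 0.856.
μ = 3.92 − (-1.175)·0.856 = 4.925.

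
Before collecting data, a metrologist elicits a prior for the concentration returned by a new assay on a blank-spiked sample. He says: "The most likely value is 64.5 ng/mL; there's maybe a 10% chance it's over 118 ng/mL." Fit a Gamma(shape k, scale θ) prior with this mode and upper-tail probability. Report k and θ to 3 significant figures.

k ≈ 6.23, θ ≈ 12.3

Gamma(k,θ) with k>1 has mode (k−1)θ, so θ = 64.5/(k−1).
Need P(X < 118) = 0.9 with θ tied to k this way. Start at k = 2, θ = 64.5: P(X<118) ≈ 0.546.
Too low — raise k to concentrate. Iterating converges to k ≈ 6.23.
Then θ = 64.5/(6.23−1) ≈ 12.3.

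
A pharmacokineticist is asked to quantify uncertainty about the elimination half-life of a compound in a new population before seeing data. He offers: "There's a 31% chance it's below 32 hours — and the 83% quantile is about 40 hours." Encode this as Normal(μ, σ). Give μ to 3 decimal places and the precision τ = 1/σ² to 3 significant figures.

The p-quantile of Normal(μ,σ) is μ + z_p·σ, with z_{0.31} = -0.4959 and z_{0.83} = 0.9542.
Eliminate σ: μ = (z₂·x₁ − z₁·x₂)/(z₂ − z₁) = (0.9542·32 − (-0.4959)·40)/1.45 = 34.736.
Then σ = (x₂ − x₁)/(z₂ − z₁) = (40 − 32)/1.45 = 5.517.
Precision τ = 1/σ² = 1/5.517² = 0.0329.

μ = 34.736, τ = 0.0329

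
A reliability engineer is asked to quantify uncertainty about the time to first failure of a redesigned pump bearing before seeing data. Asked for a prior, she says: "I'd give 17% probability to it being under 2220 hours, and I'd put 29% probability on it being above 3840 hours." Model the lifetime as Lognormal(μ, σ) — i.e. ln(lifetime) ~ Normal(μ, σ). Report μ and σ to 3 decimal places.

μ ≈ 8.052, σ ≈ 0.363

If T ~ Lognormal(μ,σ) then ln T ~ Normal(μ,σ), so the p-quantile of ln T is μ + z_p·σ.
ln(2220) = 7.705 and ln(3840) = 8.253; z_{0.17} = -0.9542, z_{0.71} = 0.5534.
σ = (8.253 − 7.705)/(0.5534 − (-0.9542)) = 0.363.
μ = 7.705 − (-0.9542)·0.363 = 8.052.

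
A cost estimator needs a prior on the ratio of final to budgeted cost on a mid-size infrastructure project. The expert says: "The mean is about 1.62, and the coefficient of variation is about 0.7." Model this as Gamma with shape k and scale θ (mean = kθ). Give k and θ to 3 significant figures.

k ≈ 2.04, θ ≈ 0.794

For Gamma(k, scale θ): mean = kθ, variance = kθ², so CV = 1/√k.
CV = 0.7, hence k = 1/CV² = 2.04.
Then θ = mean/k = 1.62/2.04 = 0.794.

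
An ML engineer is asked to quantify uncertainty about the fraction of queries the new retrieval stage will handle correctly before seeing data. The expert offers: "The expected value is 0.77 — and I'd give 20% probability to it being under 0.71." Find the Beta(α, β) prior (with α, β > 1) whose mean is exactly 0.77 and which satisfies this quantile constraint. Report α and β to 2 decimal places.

α ≈ 25.16, β ≈ 7.52

With mean 0.77 fixed, write α = 0.77s, β = 0.23s where s = α+β.
Need P(θ < 0.71) = 0.2 under Beta(0.77s, 0.23s). Normal approximation: (q−m)/√(m(1−m)/s) ≈ z_{0.2} = -0.842, so s ≈ 0.77·0.23·(-0.842)²/(0.71−0.77)² = 34.8.
At s = 34.8: P(θ<0.71) ≈ 0.194. Adjusting to match 0.2 gives s ≈ 32.68.
So α = 0.77·32.68 ≈ 25.16, β = 0.23·32.68 ≈ 7.52.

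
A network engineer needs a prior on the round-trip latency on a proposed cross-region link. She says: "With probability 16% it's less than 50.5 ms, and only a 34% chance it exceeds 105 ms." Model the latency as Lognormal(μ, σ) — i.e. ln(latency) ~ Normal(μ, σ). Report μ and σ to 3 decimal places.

μ ≈ 4.439, σ ≈ 0.520

If T ~ Lognormal(μ,σ) then ln T ~ Normal(μ,σ), so the p-quantile of ln T is μ + z_p·σ.
ln(50.5) = 3.922 and ln(105) = 4.654; z_{0.16} = -0.9945, z_{0.66} = 0.4125.
σ = (4.654 − 3.922)/(0.4125 − (-0.9945)) = 0.520.
μ = 3.922 − (-0.9945)·0.520 = 4.439.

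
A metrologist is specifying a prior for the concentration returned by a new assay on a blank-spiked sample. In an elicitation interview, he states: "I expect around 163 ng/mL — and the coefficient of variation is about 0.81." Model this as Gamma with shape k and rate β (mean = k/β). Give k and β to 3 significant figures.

For Gamma(k, rate β): mean = k/β, variance = k/β², so CV = 1/√k.
CV = 0.81, hence k = 1/CV² = 1.52.
Then β = k/mean = 1.52/163 = 0.00935.

k ≈ 1.52, β ≈ 0.00935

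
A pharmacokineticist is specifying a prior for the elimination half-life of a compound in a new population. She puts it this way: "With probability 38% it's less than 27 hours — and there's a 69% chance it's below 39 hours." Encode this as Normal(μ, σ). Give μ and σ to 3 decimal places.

The p-quantile of Normal(μ,σ) is μ + z_p·σ, with z_{0.38} = -0.3055 and z_{0.69} = 0.4959.
Eliminate σ: μ = (z₂·x₁ − z₁·x₂)/(z₂ − z₁) = (0.4959·27 − (-0.3055)·39)/0.8013 = 31.575.
Then σ = (x₂ − x₁)/(z₂ − z₁) = (39 − 27)/0.8013 = 14.975.

μ = 31.575, σ = 14.975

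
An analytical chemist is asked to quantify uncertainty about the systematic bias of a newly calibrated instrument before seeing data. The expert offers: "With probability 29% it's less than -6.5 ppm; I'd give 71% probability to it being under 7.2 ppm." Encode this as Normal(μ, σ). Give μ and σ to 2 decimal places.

The p-quantile of Normal(μ,σ) is μ + z_p·σ, with z_{0.29} = -0.5534 and z_{0.71} = 0.5534.
Eliminate σ: μ = (z₂·x₁ − z₁·x₂)/(z₂ − z₁) = (0.5534·-6.5 − (-0.5534)·7.2)/1.107 = 0.35.
Then σ = (x₂ − x₁)/(z₂ − z₁) = (7.2 − -6.5)/1.107 = 12.38.

μ = 0.35, σ = 12.38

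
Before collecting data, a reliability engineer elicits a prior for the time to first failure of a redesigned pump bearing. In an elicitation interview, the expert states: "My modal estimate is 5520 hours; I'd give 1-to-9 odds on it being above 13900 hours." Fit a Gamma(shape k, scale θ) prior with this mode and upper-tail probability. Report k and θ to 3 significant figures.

Gamma(k,θ) with k>1 has mode (k−1)θ, so θ = 5520/(k−1).
Need P(X < 13900) = 0.9 with θ tied to k this way. Start at k = 2, θ = 5520: P(X<13900) ≈ 0.716.
Too low — raise k to concentrate. Iterating converges to k ≈ 3.25.
Then θ = 5520/(3.25−1) ≈ 2450.

k ≈ 3.25, θ ≈ 2450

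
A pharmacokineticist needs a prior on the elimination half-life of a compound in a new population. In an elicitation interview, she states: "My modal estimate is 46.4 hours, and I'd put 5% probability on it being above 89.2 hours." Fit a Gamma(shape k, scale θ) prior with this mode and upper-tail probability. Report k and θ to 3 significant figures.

k ≈ 7.5, θ ≈ 7.13

Gamma(k,θ) with k>1 has mode (k−1)θ, so θ = 46.4/(k−1).
Need P(X < 89.2) = 0.95 with θ tied to k this way. Start at k = 2, θ = 46.4: P(X<89.2) ≈ 0.573.
Too low — raise k to concentrate. Iterating converges to k ≈ 7.5.
Then θ = 46.4/(7.5−1) ≈ 7.13.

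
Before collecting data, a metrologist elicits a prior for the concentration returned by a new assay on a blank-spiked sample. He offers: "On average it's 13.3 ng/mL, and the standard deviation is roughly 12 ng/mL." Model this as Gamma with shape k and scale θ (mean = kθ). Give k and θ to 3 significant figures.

For Gamma(k, scale θ): mean = kθ, variance = kθ², so CV = 1/√k.
CV = SD/mean = 12/13.3 = 0.9023, hence k = 1/CV² = 1.23.
Then θ = mean/k = 13.3/1.23 = 10.8.

k ≈ 1.23, θ ≈ 10.8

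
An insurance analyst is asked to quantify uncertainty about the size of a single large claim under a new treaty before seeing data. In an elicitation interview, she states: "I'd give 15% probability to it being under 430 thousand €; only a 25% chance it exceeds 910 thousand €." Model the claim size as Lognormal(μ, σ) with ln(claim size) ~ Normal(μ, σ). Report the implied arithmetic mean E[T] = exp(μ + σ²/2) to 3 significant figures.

E[T] ≈ 745 thousand €

If T ~ Lognormal(μ,σ) then ln T ~ Normal(μ,σ), so the p-quantile of ln T is μ + z_p·σ.
ln(430) = 6.064 and ln(910) = 6.813; z_{0.15} = -1.036, z_{0.75} = 0.6745.
σ = (6.813 − 6.064)/(0.6745 − (-1.036)) = 0.438.
μ = 6.064 − (-1.036)·0.438 = 6.518.
E[T] = exp(μ + σ²/2) = exp(6.518 + 0.0960) = 745 thousand €.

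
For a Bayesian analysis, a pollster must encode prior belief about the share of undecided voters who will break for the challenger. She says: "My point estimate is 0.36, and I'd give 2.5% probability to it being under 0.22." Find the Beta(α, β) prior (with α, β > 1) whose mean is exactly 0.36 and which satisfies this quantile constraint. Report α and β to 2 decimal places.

α ≈ 14.26, β ≈ 25.35

With mean 0.36 fixed, write α = 0.36s, β = 0.64s where s = α+β.
Need P(θ < 0.22) = 0.025 under Beta(0.36s, 0.64s). Normal approximation: (q−m)/√(m(1−m)/s) ≈ z_{0.025} = -1.96, so s ≈ 0.36·0.64·(-1.96)²/(0.22−0.36)² = 45.2.
At s = 45.2: P(θ<0.22) ≈ 0.018. Adjusting to match 0.025 gives s ≈ 39.61.
So α = 0.36·39.61 ≈ 14.26, β = 0.64·39.61 ≈ 25.35.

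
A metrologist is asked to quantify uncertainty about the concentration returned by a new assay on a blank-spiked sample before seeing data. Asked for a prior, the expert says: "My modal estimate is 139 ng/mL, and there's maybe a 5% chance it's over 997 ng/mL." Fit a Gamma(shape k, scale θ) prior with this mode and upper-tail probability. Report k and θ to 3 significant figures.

Gamma(k,θ) with k>1 has mode (k−1)θ, so θ = 139/(k−1).
Need P(X < 997) = 0.95 with θ tied to k this way. Start at k = 2, θ = 139: P(X<997) ≈ 0.994.
Too high — lower k to spread out. Iterating converges to k ≈ 1.56.
Then θ = 139/(1.56−1) ≈ 249.

k ≈ 1.56, θ ≈ 249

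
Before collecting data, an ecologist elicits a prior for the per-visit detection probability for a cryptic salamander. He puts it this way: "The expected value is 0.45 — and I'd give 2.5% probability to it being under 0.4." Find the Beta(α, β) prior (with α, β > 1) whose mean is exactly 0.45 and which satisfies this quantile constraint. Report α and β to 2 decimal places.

With mean 0.45 fixed, write α = 0.45s, β = 0.55s where s = α+β.
Need P(θ < 0.4) = 0.025 under Beta(0.45s, 0.55s). Normal approximation: (q−m)/√(m(1−m)/s) ≈ z_{0.025} = -1.96, so s ≈ 0.45·0.55·(-1.96)²/(0.4−0.45)² = 380.3.
At s = 380.3: P(θ<0.4) ≈ 0.024. Adjusting to match 0.025 gives s ≈ 375.06.
So α = 0.45·375.06 ≈ 168.78, β = 0.55·375.06 ≈ 206.28.

α ≈ 168.78, β ≈ 206.28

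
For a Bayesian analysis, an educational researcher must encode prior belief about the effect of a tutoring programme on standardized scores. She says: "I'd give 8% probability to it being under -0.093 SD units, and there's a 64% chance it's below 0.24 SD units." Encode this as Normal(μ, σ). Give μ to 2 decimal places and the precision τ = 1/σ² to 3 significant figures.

The p-quantile of Normal(μ,σ) is μ + z_p·σ, with z_{0.08} = -1.405 and z_{0.64} = 0.3585.
Eliminate σ: μ = (z₂·x₁ − z₁·x₂)/(z₂ − z₁) = (0.3585·-0.093 − (-1.405)·0.24)/1.764 = 0.17.
Then σ = (x₂ − x₁)/(z₂ − z₁) = (0.24 − -0.093)/1.764 = 0.19.
Precision τ = 1/σ² = 1/0.1888² = 28.

μ = 0.17, τ = 28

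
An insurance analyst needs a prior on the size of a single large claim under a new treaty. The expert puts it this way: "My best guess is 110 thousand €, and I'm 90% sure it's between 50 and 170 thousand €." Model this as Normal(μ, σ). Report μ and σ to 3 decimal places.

μ = 110.000, σ = 36.477

A symmetric 90% interval runs μ ± z·σ with z = 1.645.
Half-width = 60, so σ = 60/1.645 = 36.477.
μ is the stated best guess, 110.000.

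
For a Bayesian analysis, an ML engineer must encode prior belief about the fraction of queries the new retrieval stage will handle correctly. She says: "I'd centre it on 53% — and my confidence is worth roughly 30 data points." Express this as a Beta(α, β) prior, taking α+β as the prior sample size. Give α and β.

α = 15.9, β = 14.1

Under the effective-sample-size interpretation, Beta(α, β) has prior mean α/(α+β) and prior sample size α+β.
So α+β = 30 and α/(α+β) = 0.53, giving α = 0.53·30 = 15.9 and β = 30 − 15.9 = 14.1.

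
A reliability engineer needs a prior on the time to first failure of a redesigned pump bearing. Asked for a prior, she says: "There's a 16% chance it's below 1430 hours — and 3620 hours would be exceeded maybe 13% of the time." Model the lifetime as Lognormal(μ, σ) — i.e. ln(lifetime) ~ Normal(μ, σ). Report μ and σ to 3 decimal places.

μ ≈ 7.701, σ ≈ 0.438

If T ~ Lognormal(μ,σ) then ln T ~ Normal(μ,σ), so the p-quantile of ln T is μ + z_p·σ.
ln(1430) = 7.265 and ln(3620) = 8.194; z_{0.16} = -0.9945, z_{0.87} = 1.126.
σ = (8.194 − 7.265)/(1.126 − (-0.9945)) = 0.438.
μ = 7.265 − (-0.9945)·0.438 = 7.701.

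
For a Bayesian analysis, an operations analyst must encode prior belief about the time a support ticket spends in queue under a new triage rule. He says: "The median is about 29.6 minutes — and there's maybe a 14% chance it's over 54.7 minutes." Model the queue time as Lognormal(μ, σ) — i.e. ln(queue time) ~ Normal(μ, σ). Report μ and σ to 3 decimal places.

μ ≈ 3.388, σ ≈ 0.568

If T ~ Lognormal(μ,σ) then ln T ~ Normal(μ,σ), so the p-quantile of ln T is μ + z_p·σ.
ln(29.6) = 3.388 and ln(54.7) = 4.002; z_{0.5} = 0, z_{0.86} = 1.08.
σ = (4.002 − 3.388)/(1.08 − (0)) = 0.568.
μ = 3.388 − (0)·0.568 = 3.388.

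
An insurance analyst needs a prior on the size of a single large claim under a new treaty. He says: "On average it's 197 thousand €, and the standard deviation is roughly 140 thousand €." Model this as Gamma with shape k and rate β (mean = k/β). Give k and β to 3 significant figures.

For Gamma(k, rate β): mean = k/β, variance = k/β², so CV = 1/√k.
CV = SD/mean = 140/197 = 0.7107, hence k = 1/CV² = 1.98.
Then β = k/mean = 1.98/197 = 0.0101.

k ≈ 1.98, β ≈ 0.0101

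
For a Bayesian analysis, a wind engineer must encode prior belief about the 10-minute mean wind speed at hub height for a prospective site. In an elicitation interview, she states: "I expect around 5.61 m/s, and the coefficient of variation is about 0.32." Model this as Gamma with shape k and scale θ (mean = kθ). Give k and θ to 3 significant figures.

For Gamma(k, scale θ): mean = kθ, variance = kθ², so CV = 1/√k.
CV = 0.32, hence k = 1/CV² = 9.77.
Then θ = mean/k = 5.61/9.77 = 0.574.

k ≈ 9.77, θ ≈ 0.574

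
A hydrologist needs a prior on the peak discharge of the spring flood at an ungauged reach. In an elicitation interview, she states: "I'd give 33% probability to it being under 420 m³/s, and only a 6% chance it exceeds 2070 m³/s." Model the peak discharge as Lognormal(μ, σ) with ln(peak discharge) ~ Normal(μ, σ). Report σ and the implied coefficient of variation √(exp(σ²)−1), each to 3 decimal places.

σ ≈ 0.800, CV ≈ 0.946

If T ~ Lognormal(μ,σ) then ln T ~ Normal(μ,σ), so the p-quantile of ln T is μ + z_p·σ.
ln(420) = 6.04 and ln(2070) = 7.635; z_{0.33} = -0.4399, z_{0.94} = 1.555.
σ = (7.635 − 6.04)/(1.555 − (-0.4399)) = 0.800.
μ = 6.04 − (-0.4399)·0.800 = 6.392.
CV = √(exp(σ²)−1) = √(exp(0.6394)−1) = 0.946.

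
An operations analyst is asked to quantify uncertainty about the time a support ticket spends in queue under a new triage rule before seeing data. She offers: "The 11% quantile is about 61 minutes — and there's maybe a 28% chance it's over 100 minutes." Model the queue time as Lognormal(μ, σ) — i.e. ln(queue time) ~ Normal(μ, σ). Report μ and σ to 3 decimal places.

μ ≈ 4.446, σ ≈ 0.273

If T ~ Lognormal(μ,σ) then ln T ~ Normal(μ,σ), so the p-quantile of ln T is μ + z_p·σ.
ln(61) = 4.111 and ln(100) = 4.605; z_{0.11} = -1.227, z_{0.72} = 0.5828.
σ = (4.605 − 4.111)/(0.5828 − (-1.227)) = 0.273.
μ = 4.111 − (-1.227)·0.273 = 4.446.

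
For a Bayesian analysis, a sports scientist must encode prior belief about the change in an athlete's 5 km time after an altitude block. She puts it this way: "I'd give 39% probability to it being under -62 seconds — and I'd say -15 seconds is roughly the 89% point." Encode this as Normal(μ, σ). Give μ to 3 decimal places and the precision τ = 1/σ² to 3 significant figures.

For Normal(μ,σ), the p-quantile is μ + z_p·σ. Here z_{0.39} = -0.2793, z_{0.89} = 1.227.
So -62 = μ − 0.2793σ and -15 = μ + 1.227σ.
Subtracting: σ = (-15 − -62)/(1.227 − (-0.2793)) = 31.212.
Then μ = -62 − (-0.2793)·31.212 = -53.282.
Precision τ = 1/σ² = 1/31.21² = 0.00103.

μ = -53.282, τ = 0.00103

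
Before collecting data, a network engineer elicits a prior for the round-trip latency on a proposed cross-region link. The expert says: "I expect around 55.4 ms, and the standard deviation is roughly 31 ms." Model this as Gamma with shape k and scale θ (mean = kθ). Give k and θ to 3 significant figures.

For Gamma(k, scale θ): mean = kθ, variance = kθ², so CV = 1/√k.
CV = SD/mean = 31/55.4 = 0.5596, hence k = 1/CV² = 3.19.
Then θ = mean/k = 55.4/3.19 = 17.3.

k ≈ 3.19, θ ≈ 17.3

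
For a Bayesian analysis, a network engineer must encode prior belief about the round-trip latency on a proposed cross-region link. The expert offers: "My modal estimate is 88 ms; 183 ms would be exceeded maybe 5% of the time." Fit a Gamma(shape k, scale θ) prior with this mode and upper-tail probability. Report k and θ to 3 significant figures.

k ≈ 6.16, θ ≈ 17.1

Gamma(k,θ) with k>1 has mode (k−1)θ, so θ = 88/(k−1).
Need P(X < 183) = 0.95 with θ tied to k this way. Start at k = 2, θ = 88: P(X<183) ≈ 0.615.
Too low — raise k to concentrate. Iterating converges to k ≈ 6.16.
Then θ = 88/(6.16−1) ≈ 17.1.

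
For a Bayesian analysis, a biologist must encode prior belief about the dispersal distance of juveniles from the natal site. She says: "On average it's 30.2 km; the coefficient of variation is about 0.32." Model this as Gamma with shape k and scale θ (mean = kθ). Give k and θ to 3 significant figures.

For Gamma(k, scale θ): mean = kθ, variance = kθ², so CV = 1/√k.
CV = 0.32, hence k = 1/CV² = 9.77.
Then θ = mean/k = 30.2/9.77 = 3.09.

k ≈ 9.77, θ ≈ 3.09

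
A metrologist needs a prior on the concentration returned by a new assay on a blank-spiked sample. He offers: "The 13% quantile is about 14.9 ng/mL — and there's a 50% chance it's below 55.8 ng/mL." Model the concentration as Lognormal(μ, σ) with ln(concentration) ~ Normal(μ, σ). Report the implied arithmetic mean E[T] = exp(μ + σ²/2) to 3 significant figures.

If T ~ Lognormal(μ,σ) then ln T ~ Normal(μ,σ), so the p-quantile of ln T is μ + z_p·σ.
ln(14.9) = 2.701 and ln(55.8) = 4.022; z_{0.13} = -1.126, z_{0.5} = 0.
σ = (4.022 − 2.701)/(0 − (-1.126)) = 1.172.
μ = 2.701 − (-1.126)·1.172 = 4.022.
E[T] = exp(μ + σ²/2) = exp(4.022 + 0.6871) = 111 ng/mL.

E[T] ≈ 111 ng/mL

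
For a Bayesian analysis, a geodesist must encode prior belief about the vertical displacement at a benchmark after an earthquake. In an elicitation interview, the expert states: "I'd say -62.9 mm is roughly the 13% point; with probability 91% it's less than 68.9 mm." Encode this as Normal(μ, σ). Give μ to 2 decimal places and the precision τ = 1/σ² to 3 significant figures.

The p-quantile of Normal(μ,σ) is μ + z_p·σ, with z_{0.13} = -1.126 and z_{0.91} = 1.341.
Eliminate σ: μ = (z₂·x₁ − z₁·x₂)/(z₂ − z₁) = (1.341·-62.9 − (-1.126)·68.9)/2.467 = -2.73.
Then σ = (x₂ − x₁)/(z₂ − z₁) = (68.9 − -62.9)/2.467 = 53.42.
Precision τ = 1/σ² = 1/53.42² = 0.00035.

μ = -2.73, τ = 0.00035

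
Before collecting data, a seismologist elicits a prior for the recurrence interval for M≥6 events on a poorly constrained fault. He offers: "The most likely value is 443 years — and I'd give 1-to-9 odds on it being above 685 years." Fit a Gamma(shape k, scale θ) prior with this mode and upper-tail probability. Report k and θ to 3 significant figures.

k ≈ 10.8, θ ≈ 45

Gamma(k,θ) with k>1 has mode (k−1)θ, so θ = 443/(k−1).
Need P(X < 685) = 0.9 with θ tied to k this way. Start at k = 2, θ = 443: P(X<685) ≈ 0.458.
Too low — raise k to concentrate. Iterating converges to k ≈ 10.8.
Then θ = 443/(10.8−1) ≈ 45.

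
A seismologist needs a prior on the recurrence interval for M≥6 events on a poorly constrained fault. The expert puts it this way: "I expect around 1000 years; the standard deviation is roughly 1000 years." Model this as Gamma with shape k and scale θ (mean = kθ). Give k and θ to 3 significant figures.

For Gamma(k, scale θ): mean = kθ, variance = kθ², so CV = 1/√k.
CV = SD/mean = 1000/1000 = 1, hence k = 1/CV² = 1.
Then θ = mean/k = 1000/1 = 1000.

k ≈ 1, θ ≈ 1000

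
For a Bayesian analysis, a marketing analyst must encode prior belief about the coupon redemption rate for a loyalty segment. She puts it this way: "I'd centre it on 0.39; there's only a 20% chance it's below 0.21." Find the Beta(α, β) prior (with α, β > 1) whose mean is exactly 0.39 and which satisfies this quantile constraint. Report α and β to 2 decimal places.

α ≈ 2.10, β ≈ 3.29

With mean 0.39 fixed, write α = 0.39s, β = 0.61s where s = α+β.
Need P(θ < 0.21) = 0.2 under Beta(0.39s, 0.61s). Normal approximation: (q−m)/√(m(1−m)/s) ≈ z_{0.2} = -0.842, so s ≈ 0.39·0.61·(-0.842)²/(0.21−0.39)² = 5.2.
At s = 5.2: P(θ<0.21) ≈ 0.205. Adjusting to match 0.2 gives s ≈ 5.39.
So α = 0.39·5.39 ≈ 2.10, β = 0.61·5.39 ≈ 3.29.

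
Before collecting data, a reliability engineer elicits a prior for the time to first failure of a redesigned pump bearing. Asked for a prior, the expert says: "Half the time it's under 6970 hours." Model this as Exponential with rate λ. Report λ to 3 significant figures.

λ ≈ 9.94e-05

Exponential median = ln 2 / λ, so λ = ln 2 / 6970.0 = 9.94e-05.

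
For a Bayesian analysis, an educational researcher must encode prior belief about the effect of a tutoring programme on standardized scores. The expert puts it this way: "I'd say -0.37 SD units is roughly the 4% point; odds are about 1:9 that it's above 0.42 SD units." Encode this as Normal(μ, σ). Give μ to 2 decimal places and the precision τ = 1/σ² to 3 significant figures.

For Normal(μ,σ), the p-quantile is μ + z_p·σ. Here z_{0.04} = -1.751, z_{0.9} = 1.282.
So -0.37 = μ − 1.751σ and 0.42 = μ + 1.282σ.
Subtracting: σ = (0.42 − -0.37)/(1.282 − (-1.751)) = 0.26.
Then μ = -0.37 − (-1.751)·0.26 = 0.09.
Precision τ = 1/σ² = 1/0.2605² = 14.7.

μ = 0.09, τ = 14.7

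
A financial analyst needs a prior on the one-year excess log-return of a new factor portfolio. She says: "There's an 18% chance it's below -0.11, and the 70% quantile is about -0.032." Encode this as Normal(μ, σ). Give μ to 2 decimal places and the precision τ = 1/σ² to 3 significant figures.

For Normal(μ,σ), the p-quantile is μ + z_p·σ. Here z_{0.18} = -0.9154, z_{0.7} = 0.5244.
So -0.11 = μ − 0.9154σ and -0.032 = μ + 0.5244σ.
Subtracting: σ = (-0.032 − -0.11)/(0.5244 − (-0.9154)) = 0.05.
Then μ = -0.11 − (-0.9154)·0.05 = -0.06.
Precision τ = 1/σ² = 1/0.05418² = 341.

μ = -0.06, τ = 341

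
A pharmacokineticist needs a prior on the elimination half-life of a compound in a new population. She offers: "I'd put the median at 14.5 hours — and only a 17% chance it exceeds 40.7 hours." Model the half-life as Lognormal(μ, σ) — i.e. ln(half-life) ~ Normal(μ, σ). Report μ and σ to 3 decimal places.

μ ≈ 2.674, σ ≈ 1.082

If T ~ Lognormal(μ,σ) then ln T ~ Normal(μ,σ), so the p-quantile of ln T is μ + z_p·σ.
ln(14.5) = 2.674 and ln(40.7) = 3.706; z_{0.5} = 0, z_{0.83} = 0.9542.
σ = (3.706 − 2.674)/(0.9542 − (0)) = 1.082.
μ = 2.674 − (0)·1.082 = 2.674.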